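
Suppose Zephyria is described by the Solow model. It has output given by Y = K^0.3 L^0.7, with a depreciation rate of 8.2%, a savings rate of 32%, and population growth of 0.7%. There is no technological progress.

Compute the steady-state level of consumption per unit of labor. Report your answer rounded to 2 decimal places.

c* ≈ 1.18

Steady state requires s·f(k) = (n + δ)·k, i.e. s·k^α = (n + δ)·k.
Dividing both sides by k: k^(1−α) = s / (n + δ).
k^0.7 = 0.32 / (0.007 + 0.082) = 0.32 / 0.089 = 3.5955
k* = 3.5955^(1/0.7) ≈ 6.2222
y* = (k*)^α = 6.2222^0.3 ≈ 1.7305
c* = (1 − s)·y* = (1 − 0.32) × 1.7305 ≈ 1.1767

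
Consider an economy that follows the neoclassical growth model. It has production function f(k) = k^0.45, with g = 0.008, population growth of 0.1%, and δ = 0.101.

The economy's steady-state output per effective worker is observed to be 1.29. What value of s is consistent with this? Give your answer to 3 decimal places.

s ≈ 0.150

At the steady state, Δk = 0, so s·k^α = (n + g + δ)·k.
Since y* = [s/(n + g + δ)]^(α/(1−α)), we have s/(n + g + δ) = (y*)^((1−α)/α) = 1.29^1.2222 = 1.3651.
Therefore s = 1.3651 × (n + g + δ) = 1.3651 × 0.110 = 0.1502.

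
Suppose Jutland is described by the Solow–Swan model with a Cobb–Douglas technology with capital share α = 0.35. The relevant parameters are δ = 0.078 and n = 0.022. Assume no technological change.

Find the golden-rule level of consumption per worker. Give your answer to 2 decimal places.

c_gold ≈ 1.28

At the golden rule, f'(k) = n + δ, so α·k^(α−1) = n + δ and k_gold = (α/(n + δ))^(1/(1−α)).
k_gold = (0.35/0.100)^(1/0.65) = 3.5000^1.5385 ≈ 6.8715
c_gold = f(k_gold) − (n + δ)·k_gold = 1.9632 − 0.100×6.8715 ≈ 1.2761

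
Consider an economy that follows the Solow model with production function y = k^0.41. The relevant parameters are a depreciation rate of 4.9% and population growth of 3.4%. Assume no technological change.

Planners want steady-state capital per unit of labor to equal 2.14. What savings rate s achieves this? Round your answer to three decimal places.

s ≈ 0.130

In steady state, investment equals break-even investment: s·k^α = (n + δ)·k.
So s / (n + δ) = (k*)^(1−α) = 2.14^0.59 = 1.5665.
Therefore s = 1.5665 × (n + δ) = 1.5665 × 0.083 = 0.1300.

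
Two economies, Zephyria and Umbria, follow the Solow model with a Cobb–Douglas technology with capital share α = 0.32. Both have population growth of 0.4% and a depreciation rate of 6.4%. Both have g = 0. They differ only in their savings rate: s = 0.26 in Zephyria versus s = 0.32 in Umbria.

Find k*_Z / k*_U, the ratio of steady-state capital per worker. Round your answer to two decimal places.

Steady-state k* = [s/(n + δ)]^(1/(1−α)), so the ratio is [ (s_Z/(n + δ)_Z) / (s_U/(n + δ)_U) ]^1.4706.
s_Z/(n + δ)_Z = 0.26/0.068 = 3.8235; s_U/(n + δ)_U = 0.32/0.068 = 4.7059.
Ratio = (3.8235/4.7059)^1.4706 = 0.8125^1.4706 ≈ 0.7369

ratio ≈ 0.74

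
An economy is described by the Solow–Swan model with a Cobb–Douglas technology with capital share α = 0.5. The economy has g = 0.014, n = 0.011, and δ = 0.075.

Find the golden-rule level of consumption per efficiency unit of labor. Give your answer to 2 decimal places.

At the golden rule, f'(k) = n + g + δ, so α·k^(α−1) = n + g + δ and k_gold = (α/(n + g + δ))^(1/(1−α)).
k_gold = (0.5/0.100)^(1/0.5) = 5.0000^2 ≈ 25.0000
c_gold = f(k_gold) − (n + g + δ)·k_gold = 5.0000 − 0.100×25.0000 ≈ 2.5000

c_gold ≈ 2.50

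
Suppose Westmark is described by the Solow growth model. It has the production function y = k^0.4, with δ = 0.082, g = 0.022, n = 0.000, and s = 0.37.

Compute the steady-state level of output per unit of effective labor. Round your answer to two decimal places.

Steady state requires s·f(k) = (n + g + δ)·k, i.e. s·k^α = (n + g + δ)·k.
Dividing both sides by k: k^(1−α) = s / (n + g + δ).
k^0.6 = 0.37 / (0.000 + 0.022 + 0.082) = 0.37 / 0.104 = 3.5577
k* = 3.5577^(1/0.6) ≈ 8.2912
y* = (k*)^α = 8.2912^0.4 ≈ 2.3305

y* = 2.33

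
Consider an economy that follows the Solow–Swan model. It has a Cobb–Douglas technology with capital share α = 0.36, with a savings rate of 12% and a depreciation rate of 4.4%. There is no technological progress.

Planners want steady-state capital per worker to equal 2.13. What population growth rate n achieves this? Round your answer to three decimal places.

In steady state, investment equals break-even investment: s·k^α = (n + δ)·k.
So s / (n + δ) = (k*)^(1−α) = 2.13^0.64 = 1.6224.
Therefore n + δ = s / 1.6224 = 0.12 / 1.6224 = 0.0740, so n = 0.0740 − 0.044 = 0.0300.

n ≈ 0.030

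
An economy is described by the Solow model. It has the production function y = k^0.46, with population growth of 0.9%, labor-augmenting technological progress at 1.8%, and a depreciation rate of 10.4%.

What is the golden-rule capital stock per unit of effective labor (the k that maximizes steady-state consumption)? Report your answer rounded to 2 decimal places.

k_gold ≈ 10.24

The golden rule sets f'(k) = n + g + δ, i.e. α·k^(α−1) = n + g + δ.
So k^(1−α) = α / (n + g + δ) = 0.46 / 0.131 = 3.5115.
k_gold = 3.5115^(1/0.54) ≈ 10.2370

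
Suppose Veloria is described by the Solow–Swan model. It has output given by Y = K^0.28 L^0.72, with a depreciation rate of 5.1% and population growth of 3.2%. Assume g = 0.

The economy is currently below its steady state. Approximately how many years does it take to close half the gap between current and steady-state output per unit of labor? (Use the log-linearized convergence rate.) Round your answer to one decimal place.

t_½ ≈ 11.6 years

Near the steady state the convergence rate is λ = (1 − α)(n + δ).
λ = (1 − 0.28) × 0.083 = 0.72 × 0.083 = 0.05976
Half-life = ln 2 / λ = 0.6931 / 0.05976 ≈ 11.60 years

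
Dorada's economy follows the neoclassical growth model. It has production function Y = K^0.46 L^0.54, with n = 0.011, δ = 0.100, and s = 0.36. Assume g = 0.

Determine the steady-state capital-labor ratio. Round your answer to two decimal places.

In steady state, investment equals break-even investment: s·k^α = (n + δ)·k.
Rearranging, k^(1−α) = s / (n + δ).
k^0.54 = 0.36 / (0.011 + 0.100) = 0.36 / 0.111 = 3.2432
k* = 3.2432^(1/0.54) ≈ 8.8358

k* = 8.84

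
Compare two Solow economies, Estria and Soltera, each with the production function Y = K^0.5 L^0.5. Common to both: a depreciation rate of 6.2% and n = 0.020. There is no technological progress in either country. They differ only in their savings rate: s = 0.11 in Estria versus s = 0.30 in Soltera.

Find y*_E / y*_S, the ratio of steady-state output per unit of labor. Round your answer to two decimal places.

ratio ≈ 0.37

Steady-state y* = [s/(n + δ)]^(α/(1−α)), so the ratio is [ (s_E/(n + δ)_E) / (s_S/(n + δ)_S) ]^1.
s_E/(n + δ)_E = 0.11/0.082 = 1.3415; s_S/(n + δ)_S = 0.30/0.082 = 3.6585.
Ratio = (1.3415/3.6585)^1 = 0.3667^1 ≈ 0.3667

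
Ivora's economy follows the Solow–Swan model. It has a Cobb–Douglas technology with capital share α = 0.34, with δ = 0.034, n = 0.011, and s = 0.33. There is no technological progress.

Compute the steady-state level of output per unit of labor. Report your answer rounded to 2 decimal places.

y* ≈ 2.79

Steady state requires s·f(k) = (n + δ)·k, i.e. s·k^α = (n + δ)·k.
Dividing both sides by k: k^(1−α) = s / (n + δ).
k^0.66 = 0.33 / (0.011 + 0.034) = 0.33 / 0.045 = 7.3333
k* = 7.3333^(1/0.66) ≈ 20.4673
y* = (k*)^α = 20.4673^0.34 ≈ 2.7910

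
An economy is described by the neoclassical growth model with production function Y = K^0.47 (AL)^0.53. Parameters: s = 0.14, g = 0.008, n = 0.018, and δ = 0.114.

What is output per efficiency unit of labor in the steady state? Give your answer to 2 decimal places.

y* ≈ 1.00

In steady state, investment equals break-even investment: s·k^α = (n + g + δ)·k.
Rearranging, k^(1−α) = s / (n + g + δ).
k^0.53 = 0.14 / (0.018 + 0.008 + 0.114) = 0.14 / 0.140 = 1.0000
k* = 1.0000^(1/0.53) ≈ 1.0000
y* = (k*)^α = 1.0000^0.47 ≈ 1.0000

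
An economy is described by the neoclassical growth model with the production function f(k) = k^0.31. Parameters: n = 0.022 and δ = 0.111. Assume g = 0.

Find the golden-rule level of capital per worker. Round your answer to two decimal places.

The golden rule sets f'(k) = n + δ, i.e. α·k^(α−1) = n + δ.
So k^(1−α) = α / (n + δ) = 0.31 / 0.133 = 2.3308.
k_gold = 2.3308^(1/0.69) ≈ 3.4089

k_gold ≈ 3.41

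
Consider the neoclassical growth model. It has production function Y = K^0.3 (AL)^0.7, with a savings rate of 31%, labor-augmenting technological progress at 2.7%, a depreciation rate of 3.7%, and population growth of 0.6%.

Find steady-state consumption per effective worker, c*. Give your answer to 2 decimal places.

c* ≈ 1.31

In steady state, investment equals break-even investment: s·k^α = (n + g + δ)·k.
Rearranging, k^(1−α) = s / (n + g + δ).
k^0.7 = 0.31 / (0.006 + 0.027 + 0.037) = 0.31 / 0.070 = 4.4286
k* = 4.4286^(1/0.7) ≈ 8.3799
y* = (k*)^α = 8.3799^0.3 ≈ 1.8922
c* = (1 − s)·y* = (1 − 0.31) × 1.8922 ≈ 1.3056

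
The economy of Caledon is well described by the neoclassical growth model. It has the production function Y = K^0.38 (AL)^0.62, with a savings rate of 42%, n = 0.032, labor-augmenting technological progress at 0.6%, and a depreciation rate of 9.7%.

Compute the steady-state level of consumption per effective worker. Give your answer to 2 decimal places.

c* ≈ 1.16

In steady state, investment equals break-even investment: s·k^α = (n + g + δ)·k.
Rearranging, k^(1−α) = s / (n + g + δ).
k^0.62 = 0.42 / (0.032 + 0.006 + 0.097) = 0.42 / 0.135 = 3.1111
k* = 3.1111^(1/0.62) ≈ 6.2377
y* = (k*)^α = 6.2377^0.38 ≈ 2.0050
c* = (1 − s)·y* = (1 − 0.42) × 2.0050 ≈ 1.1629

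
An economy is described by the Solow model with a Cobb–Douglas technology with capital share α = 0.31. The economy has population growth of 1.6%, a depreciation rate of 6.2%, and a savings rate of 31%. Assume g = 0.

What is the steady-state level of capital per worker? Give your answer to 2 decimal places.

k* ≈ 7.39

Steady state requires s·f(k) = (n + δ)·k, i.e. s·k^α = (n + δ)·k.
Dividing both sides by k: k^(1−α) = s / (n + δ).
k^0.69 = 0.31 / (0.016 + 0.062) = 0.31 / 0.078 = 3.9744
k* = 3.9744^(1/0.69) ≈ 7.3877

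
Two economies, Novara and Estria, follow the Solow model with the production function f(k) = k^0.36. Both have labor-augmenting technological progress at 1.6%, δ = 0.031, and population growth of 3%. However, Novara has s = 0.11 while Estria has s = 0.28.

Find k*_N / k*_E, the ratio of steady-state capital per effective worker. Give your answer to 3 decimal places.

Steady-state k* = [s/(n + g + δ)]^(1/(1−α)), so the ratio is [ (s_N/(n + g + δ)_N) / (s_E/(n + g + δ)_E) ]^1.5625.
s_N/(n + g + δ)_N = 0.11/0.077 = 1.4286; s_E/(n + g + δ)_E = 0.28/0.077 = 3.6364.
Ratio = (1.4286/3.6364)^1.5625 = 0.3929^1.5625 ≈ 0.2323

ratio ≈ 0.232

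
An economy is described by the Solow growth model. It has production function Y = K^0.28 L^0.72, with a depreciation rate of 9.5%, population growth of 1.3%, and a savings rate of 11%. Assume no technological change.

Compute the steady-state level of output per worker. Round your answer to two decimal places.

y* ≈ 1.01

In steady state, investment equals break-even investment: s·k^α = (n + δ)·k.
Rearranging, k^(1−α) = s / (n + δ).
k^0.72 = 0.11 / (0.013 + 0.095) = 0.11 / 0.108 = 1.0185
k* = 1.0185^(1/0.72) ≈ 1.0258
y* = (k*)^α = 1.0258^0.28 ≈ 1.0072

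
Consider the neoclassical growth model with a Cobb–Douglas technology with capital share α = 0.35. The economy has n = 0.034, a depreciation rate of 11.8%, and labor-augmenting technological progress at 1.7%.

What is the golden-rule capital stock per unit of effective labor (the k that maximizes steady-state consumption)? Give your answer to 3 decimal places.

The golden rule sets f'(k) = n + g + δ, i.e. α·k^(α−1) = n + g + δ.
So k^(1−α) = α / (n + g + δ) = 0.35 / 0.169 = 2.0710.
k_gold = 2.0710^(1/0.65) ≈ 3.0650

k_gold ≈ 3.065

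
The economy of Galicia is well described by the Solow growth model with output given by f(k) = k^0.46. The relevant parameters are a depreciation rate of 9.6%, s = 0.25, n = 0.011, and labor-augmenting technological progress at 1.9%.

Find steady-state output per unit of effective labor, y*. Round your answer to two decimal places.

y* ≈ 1.79

Steady state requires s·f(k) = (n + g + δ)·k, i.e. s·k^α = (n + g + δ)·k.
Dividing both sides by k: k^(1−α) = s / (n + g + δ).
k^0.54 = 0.25 / (0.011 + 0.019 + 0.096) = 0.25 / 0.126 = 1.9841
k* = 1.9841^(1/0.54) ≈ 3.5567
y* = (k*)^α = 3.5567^0.46 ≈ 1.7926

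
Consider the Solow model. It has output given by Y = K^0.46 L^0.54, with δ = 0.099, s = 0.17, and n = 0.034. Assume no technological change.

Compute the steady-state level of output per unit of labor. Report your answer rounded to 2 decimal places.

At the steady state, Δk = 0, so s·k^α = (n + δ)·k.
Dividing both sides by k: k^(1−α) = s / (n + δ).
k^0.54 = 0.17 / (0.034 + 0.099) = 0.17 / 0.133 = 1.2782
k* = 1.2782^(1/0.54) ≈ 1.5755
y* = (k*)^α = 1.5755^0.46 ≈ 1.2326

y* ≈ 1.23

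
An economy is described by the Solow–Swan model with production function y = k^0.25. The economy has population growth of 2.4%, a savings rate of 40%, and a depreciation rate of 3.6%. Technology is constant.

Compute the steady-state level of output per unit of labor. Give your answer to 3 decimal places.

y* ≈ 1.882

Steady state requires s·f(k) = (n + δ)·k, i.e. s·k^α = (n + δ)·k.
Rearranging, k^(1−α) = s / (n + δ).
k^0.75 = 0.40 / (0.024 + 0.036) = 0.40 / 0.060 = 6.6667
k* = 6.6667^(1/0.75) ≈ 12.5472
y* = (k*)^α = 12.5472^0.25 ≈ 1.8821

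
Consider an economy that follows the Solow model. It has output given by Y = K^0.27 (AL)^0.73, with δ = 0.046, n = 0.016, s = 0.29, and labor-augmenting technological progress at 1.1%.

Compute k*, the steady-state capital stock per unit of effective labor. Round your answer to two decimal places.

k* = 6.62

Steady state requires s·f(k) = (n + g + δ)·k, i.e. s·k^α = (n + g + δ)·k.
Dividing both sides by k: k^(1−α) = s / (n + g + δ).
k^0.73 = 0.29 / (0.016 + 0.011 + 0.046) = 0.29 / 0.073 = 3.9726
k* = 3.9726^(1/0.73) ≈ 6.6168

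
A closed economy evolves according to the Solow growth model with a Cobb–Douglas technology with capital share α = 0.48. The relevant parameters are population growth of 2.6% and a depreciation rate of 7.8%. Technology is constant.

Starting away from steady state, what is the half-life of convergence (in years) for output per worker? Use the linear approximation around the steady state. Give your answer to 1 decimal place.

Near the steady state the convergence rate is λ = (1 − α)(n + δ).
λ = (1 − 0.48) × 0.104 = 0.52 × 0.104 = 0.05408
Half-life = ln 2 / λ = 0.6931 / 0.05408 ≈ 12.82 years

about 12.8 years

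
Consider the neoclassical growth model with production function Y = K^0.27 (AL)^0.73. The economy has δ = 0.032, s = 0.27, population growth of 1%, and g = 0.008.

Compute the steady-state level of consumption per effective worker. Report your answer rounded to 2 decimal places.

In steady state, investment equals break-even investment: s·k^α = (n + g + δ)·k.
Rearranging, k^(1−α) = s / (n + g + δ).
k^0.73 = 0.27 / (0.010 + 0.008 + 0.032) = 0.27 / 0.050 = 5.4000
k* = 5.4000^(1/0.73) ≈ 10.0758
y* = (k*)^α = 10.0758^0.27 ≈ 1.8659
c* = (1 − s)·y* = (1 − 0.27) × 1.8659 ≈ 1.3621

c* ≈ 1.36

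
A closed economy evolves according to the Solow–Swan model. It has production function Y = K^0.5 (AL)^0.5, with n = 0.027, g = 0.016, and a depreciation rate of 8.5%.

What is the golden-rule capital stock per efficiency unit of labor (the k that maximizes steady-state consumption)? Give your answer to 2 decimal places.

The golden rule sets f'(k) = n + g + δ, i.e. α·k^(α−1) = n + g + δ.
So k^(1−α) = α / (n + g + δ) = 0.5 / 0.128 = 3.9063.
k_gold = 3.9063^(1/0.5) ≈ 15.2592

k_gold ≈ 15.26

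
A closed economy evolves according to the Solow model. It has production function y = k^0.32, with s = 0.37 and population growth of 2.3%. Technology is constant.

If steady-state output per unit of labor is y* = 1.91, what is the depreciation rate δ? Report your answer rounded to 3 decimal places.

At the steady state, Δk = 0, so s·k^α = (n + δ)·k.
Since y* = [s/(n + δ)]^(α/(1−α)), we have s/(n + δ) = (y*)^((1−α)/α) = 1.91^2.125 = 3.9555.
Therefore n + δ = s / 3.9555 = 0.37 / 3.9555 = 0.0935, so δ = 0.0935 − 0.023 = 0.0705.

δ ≈ 0.071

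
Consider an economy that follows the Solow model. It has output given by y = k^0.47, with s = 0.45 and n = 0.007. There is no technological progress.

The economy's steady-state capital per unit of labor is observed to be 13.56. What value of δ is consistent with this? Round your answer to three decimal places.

δ ≈ 0.106

Steady state requires s·f(k) = (n + δ)·k, i.e. s·k^α = (n + δ)·k.
So s / (n + δ) = (k*)^(1−α) = 13.56^0.53 = 3.9820.
Therefore n + δ = s / 3.9820 = 0.45 / 3.9820 = 0.1130, so δ = 0.1130 − 0.007 = 0.1060.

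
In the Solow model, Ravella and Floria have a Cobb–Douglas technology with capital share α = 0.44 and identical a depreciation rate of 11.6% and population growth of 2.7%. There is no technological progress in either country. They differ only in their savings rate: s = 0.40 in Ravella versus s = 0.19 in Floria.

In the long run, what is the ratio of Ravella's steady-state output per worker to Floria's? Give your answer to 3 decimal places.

Steady-state y* = [s/(n + δ)]^(α/(1−α)), so the ratio is [ (s_R/(n + δ)_R) / (s_F/(n + δ)_F) ]^0.7857.
s_R/(n + δ)_R = 0.40/0.143 = 2.7972; s_F/(n + δ)_F = 0.19/0.143 = 1.3287.
Ratio = (2.7972/1.3287)^0.7857 = 2.1052^0.7857 ≈ 1.7948

y*_R / y*_F ≈ 1.795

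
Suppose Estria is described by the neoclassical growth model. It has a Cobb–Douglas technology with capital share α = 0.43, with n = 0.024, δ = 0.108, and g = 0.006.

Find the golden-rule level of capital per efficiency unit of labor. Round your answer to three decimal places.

The golden rule sets f'(k) = n + g + δ, i.e. α·k^(α−1) = n + g + δ.
So k^(1−α) = α / (n + g + δ) = 0.43 / 0.138 = 3.1159.
k_gold = 3.1159^(1/0.57) ≈ 7.3441

k_gold ≈ 7.344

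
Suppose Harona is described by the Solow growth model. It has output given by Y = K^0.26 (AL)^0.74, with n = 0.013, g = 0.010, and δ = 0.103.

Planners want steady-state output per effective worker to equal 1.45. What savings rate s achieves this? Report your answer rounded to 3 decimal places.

s ≈ 0.363

Steady state requires s·f(k) = (n + g + δ)·k, i.e. s·k^α = (n + g + δ)·k.
Since y* = [s/(n + g + δ)]^(α/(1−α)), we have s/(n + g + δ) = (y*)^((1−α)/α) = 1.45^2.8462 = 2.8793.
Therefore s = 2.8793 × (n + g + δ) = 2.8793 × 0.126 = 0.3628.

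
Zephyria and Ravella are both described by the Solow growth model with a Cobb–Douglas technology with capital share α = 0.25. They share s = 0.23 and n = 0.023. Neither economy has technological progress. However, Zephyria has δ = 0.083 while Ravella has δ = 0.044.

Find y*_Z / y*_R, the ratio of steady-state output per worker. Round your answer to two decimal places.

ratio ≈ 0.86

Steady-state y* = [s/(n + δ)]^(α/(1−α)), so the ratio is [ (s_Z/(n + δ)_Z) / (s_R/(n + δ)_R) ]^0.3333.
s_Z/(n + δ)_Z = 0.23/0.106 = 2.1698; s_R/(n + δ)_R = 0.23/0.067 = 3.4328.
Ratio = (2.1698/3.4328)^0.3333 = 0.6321^0.3333 ≈ 0.8582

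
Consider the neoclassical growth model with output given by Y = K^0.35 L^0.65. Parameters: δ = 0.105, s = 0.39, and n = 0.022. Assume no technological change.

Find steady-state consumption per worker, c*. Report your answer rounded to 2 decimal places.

Steady state requires s·f(k) = (n + δ)·k, i.e. s·k^α = (n + δ)·k.
Dividing both sides by k: k^(1−α) = s / (n + δ).
k^0.65 = 0.39 / (0.022 + 0.105) = 0.39 / 0.127 = 3.0709
k* = 3.0709^(1/0.65) ≈ 5.6187
y* = (k*)^α = 5.6187^0.35 ≈ 1.8297
c* = (1 − s)·y* = (1 − 0.39) × 1.8297 ≈ 1.1161

c* ≈ 1.12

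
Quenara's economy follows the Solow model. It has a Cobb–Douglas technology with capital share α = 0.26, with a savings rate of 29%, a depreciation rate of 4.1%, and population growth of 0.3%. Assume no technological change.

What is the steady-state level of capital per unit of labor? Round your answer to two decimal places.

k* ≈ 12.78

At the steady state, Δk = 0, so s·k^α = (n + δ)·k.
Rearranging, k^(1−α) = s / (n + δ).
k^0.74 = 0.29 / (0.003 + 0.041) = 0.29 / 0.044 = 6.5909
k* = 6.5909^(1/0.74) ≈ 12.7845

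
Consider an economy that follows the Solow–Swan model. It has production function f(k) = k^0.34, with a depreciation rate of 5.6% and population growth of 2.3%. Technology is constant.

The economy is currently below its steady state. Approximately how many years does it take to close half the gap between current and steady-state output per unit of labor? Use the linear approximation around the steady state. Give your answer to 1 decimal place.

t_½ ≈ 13.3 years

Near the steady state the convergence rate is λ = (1 − α)(n + δ).
λ = (1 − 0.34) × 0.079 = 0.66 × 0.079 = 0.05214
Half-life = ln 2 / λ = 0.6931 / 0.05214 ≈ 13.29 years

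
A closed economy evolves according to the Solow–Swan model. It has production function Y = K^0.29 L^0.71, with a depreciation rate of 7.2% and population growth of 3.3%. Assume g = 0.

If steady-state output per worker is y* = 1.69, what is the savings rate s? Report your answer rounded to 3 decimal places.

s ≈ 0.379

In steady state, investment equals break-even investment: s·k^α = (n + δ)·k.
Since y* = [s/(n + δ)]^(α/(1−α)), we have s/(n + δ) = (y*)^((1−α)/α) = 1.69^2.4483 = 3.6136.
Therefore s = 3.6136 × (n + δ) = 3.6136 × 0.105 = 0.3794.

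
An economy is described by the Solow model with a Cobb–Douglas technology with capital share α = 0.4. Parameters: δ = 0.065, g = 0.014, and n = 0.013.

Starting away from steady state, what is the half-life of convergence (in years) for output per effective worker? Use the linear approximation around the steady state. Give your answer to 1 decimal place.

Near the steady state the convergence rate is λ = (1 − α)(n + g + δ).
λ = (1 − 0.4) × 0.092 = 0.6 × 0.092 = 0.0552
Half-life = ln 2 / λ = 0.6931 / 0.0552 ≈ 12.56 years

about 12.6 years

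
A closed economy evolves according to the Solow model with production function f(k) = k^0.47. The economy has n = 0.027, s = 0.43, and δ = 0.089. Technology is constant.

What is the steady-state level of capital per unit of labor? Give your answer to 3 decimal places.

k* ≈ 11.847

Steady state requires s·f(k) = (n + δ)·k, i.e. s·k^α = (n + δ)·k.
Dividing both sides by k: k^(1−α) = s / (n + δ).
k^0.53 = 0.43 / (0.027 + 0.089) = 0.43 / 0.116 = 3.7069
k* = 3.7069^(1/0.53) ≈ 11.8469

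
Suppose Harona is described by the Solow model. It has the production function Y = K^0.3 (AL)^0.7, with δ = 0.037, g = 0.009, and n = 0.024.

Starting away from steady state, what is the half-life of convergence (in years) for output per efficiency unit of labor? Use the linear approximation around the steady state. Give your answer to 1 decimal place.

Near the steady state the convergence rate is λ = (1 − α)(n + g + δ).
λ = (1 − 0.3) × 0.070 = 0.7 × 0.070 = 0.0490
Half-life = ln 2 / λ = 0.6931 / 0.0490 ≈ 14.14 years

half-life ≈ 14.1 years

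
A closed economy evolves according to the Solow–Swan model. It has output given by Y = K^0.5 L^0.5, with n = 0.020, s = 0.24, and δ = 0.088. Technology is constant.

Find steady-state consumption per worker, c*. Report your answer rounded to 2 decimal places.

c* = 1.69

Steady state requires s·f(k) = (n + δ)·k, i.e. s·k^α = (n + δ)·k.
Dividing both sides by k: k^(1−α) = s / (n + δ).
k^0.5 = 0.24 / (0.020 + 0.088) = 0.24 / 0.108 = 2.2222
k* = 2.2222^(1/0.5) ≈ 4.9382
y* = (k*)^α = 4.9382^0.5 ≈ 2.2222
c* = (1 − s)·y* = (1 − 0.24) × 2.2222 ≈ 1.6889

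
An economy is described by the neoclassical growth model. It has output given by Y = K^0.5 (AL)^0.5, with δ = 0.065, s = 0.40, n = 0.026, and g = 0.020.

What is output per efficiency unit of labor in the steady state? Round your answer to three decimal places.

Steady state requires s·f(k) = (n + g + δ)·k, i.e. s·k^α = (n + g + δ)·k.
Rearranging, k^(1−α) = s / (n + g + δ).
k^0.5 = 0.40 / (0.026 + 0.020 + 0.065) = 0.40 / 0.111 = 3.6036
k* = 3.6036^(1/0.5) ≈ 12.9859
y* = (k*)^α = 12.9859^0.5 ≈ 3.6036

y* = 3.604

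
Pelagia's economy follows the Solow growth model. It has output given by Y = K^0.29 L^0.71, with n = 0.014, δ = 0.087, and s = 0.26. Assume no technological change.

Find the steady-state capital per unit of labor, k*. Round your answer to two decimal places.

k* = 3.79

Steady state requires s·f(k) = (n + δ)·k, i.e. s·k^α = (n + δ)·k.
Dividing both sides by k: k^(1−α) = s / (n + δ).
k^0.71 = 0.26 / (0.014 + 0.087) = 0.26 / 0.101 = 2.5743
k* = 2.5743^(1/0.71) ≈ 3.7879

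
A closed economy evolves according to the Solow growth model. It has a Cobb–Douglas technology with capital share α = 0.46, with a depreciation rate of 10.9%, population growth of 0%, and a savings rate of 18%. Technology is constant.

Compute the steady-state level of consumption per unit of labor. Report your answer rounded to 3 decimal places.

c* = 1.257

Steady state requires s·f(k) = (n + δ)·k, i.e. s·k^α = (n + δ)·k.
Rearranging, k^(1−α) = s / (n + δ).
k^0.54 = 0.18 / (0.000 + 0.109) = 0.18 / 0.109 = 1.6514
k* = 1.6514^(1/0.54) ≈ 2.5318
y* = (k*)^α = 2.5318^0.46 ≈ 1.5331
c* = (1 − s)·y* = (1 − 0.18) × 1.5331 ≈ 1.2571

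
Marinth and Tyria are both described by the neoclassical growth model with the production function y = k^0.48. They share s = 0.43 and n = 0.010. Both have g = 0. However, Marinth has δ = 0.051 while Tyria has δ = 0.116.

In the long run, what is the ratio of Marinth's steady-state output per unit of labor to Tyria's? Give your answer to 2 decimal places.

Steady-state y* = [s/(n + δ)]^(α/(1−α)), so the ratio is [ (s_M/(n + δ)_M) / (s_T/(n + δ)_T) ]^0.9231.
s_M/(n + δ)_M = 0.43/0.061 = 7.0492; s_T/(n + δ)_T = 0.43/0.126 = 3.4127.
Ratio = (7.0492/3.4127)^0.9231 = 2.0656^0.9231 ≈ 1.9535

y*_M / y*_T ≈ 1.95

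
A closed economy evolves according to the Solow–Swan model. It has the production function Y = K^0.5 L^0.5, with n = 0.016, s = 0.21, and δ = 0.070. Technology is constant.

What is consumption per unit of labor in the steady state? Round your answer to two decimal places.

Steady state requires s·f(k) = (n + δ)·k, i.e. s·k^α = (n + δ)·k.
Rearranging, k^(1−α) = s / (n + δ).
k^0.5 = 0.21 / (0.016 + 0.070) = 0.21 / 0.086 = 2.4419
k* = 2.4419^(1/0.5) ≈ 5.9629
y* = (k*)^α = 5.9629^0.5 ≈ 2.4419
c* = (1 − s)·y* = (1 − 0.21) × 2.4419 ≈ 1.9291

c* = 1.93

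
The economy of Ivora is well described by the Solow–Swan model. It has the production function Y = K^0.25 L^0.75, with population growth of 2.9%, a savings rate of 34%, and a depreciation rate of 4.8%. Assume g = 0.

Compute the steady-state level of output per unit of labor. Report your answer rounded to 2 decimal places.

y* ≈ 1.64

Steady state requires s·f(k) = (n + δ)·k, i.e. s·k^α = (n + δ)·k.
Dividing both sides by k: k^(1−α) = s / (n + δ).
k^0.75 = 0.34 / (0.029 + 0.048) = 0.34 / 0.077 = 4.4156
k* = 4.4156^(1/0.75) ≈ 7.2441
y* = (k*)^α = 7.2441^0.25 ≈ 1.6406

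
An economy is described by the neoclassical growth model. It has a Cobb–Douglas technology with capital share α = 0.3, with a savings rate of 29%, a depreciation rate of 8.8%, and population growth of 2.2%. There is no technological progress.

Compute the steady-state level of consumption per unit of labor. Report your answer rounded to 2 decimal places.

c* ≈ 1.08

Steady state requires s·f(k) = (n + δ)·k, i.e. s·k^α = (n + δ)·k.
Rearranging, k^(1−α) = s / (n + δ).
k^0.7 = 0.29 / (0.022 + 0.088) = 0.29 / 0.110 = 2.6364
k* = 2.6364^(1/0.7) ≈ 3.9943
y* = (k*)^α = 3.9943^0.3 ≈ 1.5151
c* = (1 − s)·y* = (1 − 0.29) × 1.5151 ≈ 1.0757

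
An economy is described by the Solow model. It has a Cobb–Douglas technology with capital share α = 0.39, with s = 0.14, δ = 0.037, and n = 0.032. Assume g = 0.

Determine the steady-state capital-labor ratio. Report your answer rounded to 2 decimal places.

k* ≈ 3.19

At the steady state, Δk = 0, so s·k^α = (n + δ)·k.
Rearranging, k^(1−α) = s / (n + δ).
k^0.61 = 0.14 / (0.032 + 0.037) = 0.14 / 0.069 = 2.0290
k* = 2.0290^(1/0.61) ≈ 3.1896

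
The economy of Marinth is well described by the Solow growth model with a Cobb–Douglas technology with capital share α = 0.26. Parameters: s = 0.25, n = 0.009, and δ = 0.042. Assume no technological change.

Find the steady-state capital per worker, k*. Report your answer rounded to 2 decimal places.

k* = 8.57

At the steady state, Δk = 0, so s·k^α = (n + δ)·k.
Rearranging, k^(1−α) = s / (n + δ).
k^0.74 = 0.25 / (0.009 + 0.042) = 0.25 / 0.051 = 4.9020
k* = 4.9020^(1/0.74) ≈ 8.5691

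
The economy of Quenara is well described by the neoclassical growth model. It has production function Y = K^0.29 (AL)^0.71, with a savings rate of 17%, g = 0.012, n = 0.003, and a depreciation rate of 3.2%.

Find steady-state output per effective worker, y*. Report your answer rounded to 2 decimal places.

y* = 1.69

In steady state, investment equals break-even investment: s·k^α = (n + g + δ)·k.
Rearranging, k^(1−α) = s / (n + g + δ).
k^0.71 = 0.17 / (0.003 + 0.012 + 0.032) = 0.17 / 0.047 = 3.6170
k* = 3.6170^(1/0.71) ≈ 6.1151
y* = (k*)^α = 6.1151^0.29 ≈ 1.6907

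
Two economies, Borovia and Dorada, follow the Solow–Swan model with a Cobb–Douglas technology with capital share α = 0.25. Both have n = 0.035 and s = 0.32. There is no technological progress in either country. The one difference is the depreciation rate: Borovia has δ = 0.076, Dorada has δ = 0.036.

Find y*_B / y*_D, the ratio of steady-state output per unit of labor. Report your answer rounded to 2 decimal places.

y*_B / y*_D ≈ 0.86

Steady-state y* = [s/(n + δ)]^(α/(1−α)), so the ratio is [ (s_B/(n + δ)_B) / (s_D/(n + δ)_D) ]^0.3333.
s_B/(n + δ)_B = 0.32/0.111 = 2.8829; s_D/(n + δ)_D = 0.32/0.071 = 4.5070.
Ratio = (2.8829/4.5070)^0.3333 = 0.6396^0.3333 ≈ 0.8616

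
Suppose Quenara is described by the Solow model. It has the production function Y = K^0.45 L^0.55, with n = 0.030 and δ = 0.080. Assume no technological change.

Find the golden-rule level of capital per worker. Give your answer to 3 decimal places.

The golden rule sets f'(k) = n + δ, i.e. α·k^(α−1) = n + δ.
So k^(1−α) = α / (n + δ) = 0.45 / 0.110 = 4.0909.
k_gold = 4.0909^(1/0.55) ≈ 12.9538

k_gold ≈ 12.954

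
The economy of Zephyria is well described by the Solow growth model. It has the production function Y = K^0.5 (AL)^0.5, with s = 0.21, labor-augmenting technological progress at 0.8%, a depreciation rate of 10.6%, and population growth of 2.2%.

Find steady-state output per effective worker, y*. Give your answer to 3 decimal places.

y* ≈ 1.544

Steady state requires s·f(k) = (n + g + δ)·k, i.e. s·k^α = (n + g + δ)·k.
Dividing both sides by k: k^(1−α) = s / (n + g + δ).
k^0.5 = 0.21 / (0.022 + 0.008 + 0.106) = 0.21 / 0.136 = 1.5441
k* = 1.5441^(1/0.5) ≈ 2.3842
y* = (k*)^α = 2.3842^0.5 ≈ 1.5441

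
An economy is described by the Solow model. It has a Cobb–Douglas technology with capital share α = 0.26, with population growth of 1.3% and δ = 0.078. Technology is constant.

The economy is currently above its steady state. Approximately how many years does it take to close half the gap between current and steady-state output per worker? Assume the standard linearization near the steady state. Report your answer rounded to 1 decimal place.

t_½ ≈ 10.3 years

Near the steady state the convergence rate is λ = (1 − α)(n + δ).
λ = (1 − 0.26) × 0.091 = 0.74 × 0.091 = 0.06734
Half-life = ln 2 / λ = 0.6931 / 0.06734 ≈ 10.29 years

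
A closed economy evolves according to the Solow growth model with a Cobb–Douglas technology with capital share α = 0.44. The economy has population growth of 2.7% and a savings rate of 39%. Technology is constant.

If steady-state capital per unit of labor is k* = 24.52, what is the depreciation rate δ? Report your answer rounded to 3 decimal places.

In steady state, investment equals break-even investment: s·k^α = (n + δ)·k.
So s / (n + δ) = (k*)^(1−α) = 24.52^0.56 = 5.9997.
Therefore n + δ = s / 5.9997 = 0.39 / 5.9997 = 0.0650, so δ = 0.0650 − 0.027 = 0.0380.

δ ≈ 0.038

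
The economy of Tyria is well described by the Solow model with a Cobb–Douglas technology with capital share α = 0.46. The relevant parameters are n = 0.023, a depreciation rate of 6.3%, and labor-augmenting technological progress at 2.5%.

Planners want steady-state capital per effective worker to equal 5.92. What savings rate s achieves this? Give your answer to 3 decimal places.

s ≈ 0.290

Steady state requires s·f(k) = (n + g + δ)·k, i.e. s·k^α = (n + g + δ)·k.
So s / (n + g + δ) = (k*)^(1−α) = 5.92^0.54 = 2.6125.
Therefore s = 2.6125 × (n + g + δ) = 2.6125 × 0.111 = 0.2900.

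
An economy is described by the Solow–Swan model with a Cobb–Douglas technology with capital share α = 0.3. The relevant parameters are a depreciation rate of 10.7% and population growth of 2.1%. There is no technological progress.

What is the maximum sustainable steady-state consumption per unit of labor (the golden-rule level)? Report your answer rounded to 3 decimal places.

c_gold ≈ 1.008

At the golden rule, f'(k) = n + δ, so α·k^(α−1) = n + δ and k_gold = (α/(n + δ))^(1/(1−α)).
k_gold = (0.3/0.128)^(1/0.7) = 2.3438^1.4286 ≈ 3.3765
c_gold = f(k_gold) − (n + δ)·k_gold = 1.4406 − 0.128×3.3765 ≈ 1.0084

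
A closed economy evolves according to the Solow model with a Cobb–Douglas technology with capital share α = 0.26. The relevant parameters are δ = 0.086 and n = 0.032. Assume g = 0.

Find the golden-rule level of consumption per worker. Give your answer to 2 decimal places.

c_gold ≈ 0.98

At the golden rule, f'(k) = n + δ, so α·k^(α−1) = n + δ and k_gold = (α/(n + δ))^(1/(1−α)).
k_gold = (0.26/0.118)^(1/0.74) = 2.2034^1.3514 ≈ 2.9084
c_gold = f(k_gold) − (n + δ)·k_gold = 1.3199 − 0.118×2.9084 ≈ 0.9767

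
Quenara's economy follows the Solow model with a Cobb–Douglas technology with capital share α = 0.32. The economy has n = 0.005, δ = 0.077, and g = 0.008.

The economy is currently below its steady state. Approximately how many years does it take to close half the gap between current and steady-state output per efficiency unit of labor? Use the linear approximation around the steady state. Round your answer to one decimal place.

about 11.3 years

Near the steady state the convergence rate is λ = (1 − α)(n + g + δ).
λ = (1 − 0.32) × 0.090 = 0.68 × 0.090 = 0.0612
Half-life = ln 2 / λ = 0.6931 / 0.0612 ≈ 11.33 years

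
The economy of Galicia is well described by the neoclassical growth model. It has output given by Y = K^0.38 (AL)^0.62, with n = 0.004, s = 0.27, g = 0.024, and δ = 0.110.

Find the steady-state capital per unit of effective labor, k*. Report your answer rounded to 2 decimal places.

k* ≈ 2.95

Steady state requires s·f(k) = (n + g + δ)·k, i.e. s·k^α = (n + g + δ)·k.
Rearranging, k^(1−α) = s / (n + g + δ).
k^0.62 = 0.27 / (0.004 + 0.024 + 0.110) = 0.27 / 0.138 = 1.9565
k* = 1.9565^(1/0.62) ≈ 2.9521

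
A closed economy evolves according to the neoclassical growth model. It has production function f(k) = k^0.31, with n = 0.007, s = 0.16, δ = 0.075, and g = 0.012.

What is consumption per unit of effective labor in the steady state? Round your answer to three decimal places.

At the steady state, Δk = 0, so s·k^α = (n + g + δ)·k.
Dividing both sides by k: k^(1−α) = s / (n + g + δ).
k^0.69 = 0.16 / (0.007 + 0.012 + 0.075) = 0.16 / 0.094 = 1.7021
k* = 1.7021^(1/0.69) ≈ 2.1615
y* = (k*)^α = 2.1615^0.31 ≈ 1.2699
c* = (1 − s)·y* = (1 − 0.16) × 1.2699 ≈ 1.0667

c* ≈ 1.067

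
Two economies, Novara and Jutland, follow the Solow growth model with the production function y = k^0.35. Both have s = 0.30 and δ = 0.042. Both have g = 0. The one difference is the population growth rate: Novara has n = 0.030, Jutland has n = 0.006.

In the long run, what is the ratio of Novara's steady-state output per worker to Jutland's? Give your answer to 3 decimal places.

Steady-state y* = [s/(n + δ)]^(α/(1−α)), so the ratio is [ (s_N/(n + δ)_N) / (s_J/(n + δ)_J) ]^0.5385.
s_N/(n + δ)_N = 0.30/0.072 = 4.1667; s_J/(n + δ)_J = 0.30/0.048 = 6.2500.
Ratio = (4.1667/6.2500)^0.5385 = 0.6667^0.5385 ≈ 0.8039

ratio ≈ 0.804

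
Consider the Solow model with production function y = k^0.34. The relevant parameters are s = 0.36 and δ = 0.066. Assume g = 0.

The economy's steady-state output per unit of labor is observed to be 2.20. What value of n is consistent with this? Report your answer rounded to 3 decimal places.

In steady state, investment equals break-even investment: s·k^α = (n + δ)·k.
Since y* = [s/(n + δ)]^(α/(1−α)), we have s/(n + δ) = (y*)^((1−α)/α) = 2.20^1.9412 = 4.6207.
Therefore n + δ = s / 4.6207 = 0.36 / 4.6207 = 0.0779, so n = 0.0779 − 0.066 = 0.0119.

n ≈ 0.012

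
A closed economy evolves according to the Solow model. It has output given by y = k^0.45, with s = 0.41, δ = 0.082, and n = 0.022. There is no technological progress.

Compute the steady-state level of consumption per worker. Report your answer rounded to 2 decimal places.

Steady state requires s·f(k) = (n + δ)·k, i.e. s·k^α = (n + δ)·k.
Dividing both sides by k: k^(1−α) = s / (n + δ).
k^0.55 = 0.41 / (0.022 + 0.082) = 0.41 / 0.104 = 3.9423
k* = 3.9423^(1/0.55) ≈ 12.1110
y* = (k*)^α = 12.1110^0.45 ≈ 3.0721
c* = (1 − s)·y* = (1 − 0.41) × 3.0721 ≈ 1.8125

c* = 1.81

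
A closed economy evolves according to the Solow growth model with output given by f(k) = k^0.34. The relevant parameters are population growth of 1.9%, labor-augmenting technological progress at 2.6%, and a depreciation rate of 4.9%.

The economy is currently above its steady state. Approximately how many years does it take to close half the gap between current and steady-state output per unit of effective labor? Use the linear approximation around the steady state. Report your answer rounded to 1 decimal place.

Near the steady state the convergence rate is λ = (1 − α)(n + g + δ).
λ = (1 − 0.34) × 0.094 = 0.66 × 0.094 = 0.06204
Half-life = ln 2 / λ = 0.6931 / 0.06204 ≈ 11.17 years

about 11.2 years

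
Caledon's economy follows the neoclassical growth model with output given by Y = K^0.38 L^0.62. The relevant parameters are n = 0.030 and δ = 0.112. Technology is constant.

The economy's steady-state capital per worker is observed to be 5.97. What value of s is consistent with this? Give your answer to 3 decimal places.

In steady state, investment equals break-even investment: s·k^α = (n + δ)·k.
So s / (n + δ) = (k*)^(1−α) = 5.97^0.62 = 3.0276.
Therefore s = 3.0276 × (n + δ) = 3.0276 × 0.142 = 0.4299.

s ≈ 0.430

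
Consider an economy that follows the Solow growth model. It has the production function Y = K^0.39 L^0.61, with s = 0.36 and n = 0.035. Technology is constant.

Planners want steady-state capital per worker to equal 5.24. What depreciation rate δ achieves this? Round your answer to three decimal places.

At the steady state, Δk = 0, so s·k^α = (n + δ)·k.
So s / (n + δ) = (k*)^(1−α) = 5.24^0.61 = 2.7466.
Therefore n + δ = s / 2.7466 = 0.36 / 2.7466 = 0.1311, so δ = 0.1311 − 0.035 = 0.0961.

δ ≈ 0.096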